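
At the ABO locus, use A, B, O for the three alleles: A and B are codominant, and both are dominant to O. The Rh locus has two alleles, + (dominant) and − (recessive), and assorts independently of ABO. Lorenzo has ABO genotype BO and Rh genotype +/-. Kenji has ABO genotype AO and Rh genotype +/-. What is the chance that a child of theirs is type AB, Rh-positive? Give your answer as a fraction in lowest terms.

ABO cross BO × AO → offspring phenotypes: 1/4 O, 1/4 A, 1/4 B, 1/4 AB.
Rh cross +/- × +/- → 3/4 Rh+, 1/4 Rh-.
Independent loci: P(type AB, Rh-positive) = 1/4 × 3/4 = 3/16.

3/16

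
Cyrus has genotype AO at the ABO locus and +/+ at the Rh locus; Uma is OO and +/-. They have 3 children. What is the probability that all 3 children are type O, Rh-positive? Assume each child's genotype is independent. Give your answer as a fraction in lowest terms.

1/8

ABO cross AO × OO → 1/2 O, 1/2 A.
Rh cross +/+ × +/- → 1 Rh+; so P(type O, Rh-positive) = 1/2 × 1 = 1/2 per child.
All 3 independent: (1/2)^3 = 1/8.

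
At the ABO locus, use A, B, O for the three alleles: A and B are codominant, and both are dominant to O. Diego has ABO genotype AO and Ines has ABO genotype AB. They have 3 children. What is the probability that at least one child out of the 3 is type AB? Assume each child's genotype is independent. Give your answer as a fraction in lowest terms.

37/64

ABO cross AO × AB → 1/2 A, 1/4 B, 1/4 AB.
So P(type AB) = 1/4 per child.
P(none) = (3/4)^3 = 27/64; P(at least one) = 1 − 27/64 = 37/64.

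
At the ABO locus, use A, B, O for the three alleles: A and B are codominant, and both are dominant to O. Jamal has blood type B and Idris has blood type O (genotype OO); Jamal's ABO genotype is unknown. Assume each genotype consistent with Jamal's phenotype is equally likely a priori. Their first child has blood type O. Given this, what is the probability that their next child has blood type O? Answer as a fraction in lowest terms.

Possible genotypes: Jamal ∈ {BB, BO}; Idris ∈ {OO}.
Weight each parental genotype pair by prior × P(type-O child):
  BO × OO: posterior weight 1; P(next child type O) = 1/2.
Weighted sum = 1/2.

1/2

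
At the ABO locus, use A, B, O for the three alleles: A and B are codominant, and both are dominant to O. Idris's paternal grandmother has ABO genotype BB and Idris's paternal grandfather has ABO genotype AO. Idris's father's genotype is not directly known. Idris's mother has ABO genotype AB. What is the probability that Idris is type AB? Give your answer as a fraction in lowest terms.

3/8

Idris's father's ABO genotype from BB × AO: 1/2 AB, 1/2 BO.
Crossing each possibility with the mother AB and summing P(type AB): 1/2·1/2 + 1/2·1/4 = 3/8.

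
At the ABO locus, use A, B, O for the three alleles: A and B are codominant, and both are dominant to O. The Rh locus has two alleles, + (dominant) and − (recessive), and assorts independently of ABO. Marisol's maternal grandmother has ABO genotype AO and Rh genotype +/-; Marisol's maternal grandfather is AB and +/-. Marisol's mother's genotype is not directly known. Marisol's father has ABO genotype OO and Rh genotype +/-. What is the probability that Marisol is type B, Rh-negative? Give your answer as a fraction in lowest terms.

Marisol's mother's ABO genotype from AO × AB: 1/4 AA, 1/4 AB, 1/4 AO, 1/4 BO.
Crossing each possibility with the father OO and summing P(type B): 1/4·0 + 1/4·1/2 + 1/4·0 + 1/4·1/2 = 1/4.
Similarly for Rh via the mother's Rh distribution: P(Rh-) = 1/4.
Independent loci: 1/4 × 1/4 = 1/16.

1/16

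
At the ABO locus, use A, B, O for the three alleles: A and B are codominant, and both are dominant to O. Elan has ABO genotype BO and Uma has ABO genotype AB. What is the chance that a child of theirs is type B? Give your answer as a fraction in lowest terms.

ABO cross BO × AB → offspring phenotypes: 1/4 A, 1/2 B, 1/4 AB.
So P(type B) = 1/2.

1/2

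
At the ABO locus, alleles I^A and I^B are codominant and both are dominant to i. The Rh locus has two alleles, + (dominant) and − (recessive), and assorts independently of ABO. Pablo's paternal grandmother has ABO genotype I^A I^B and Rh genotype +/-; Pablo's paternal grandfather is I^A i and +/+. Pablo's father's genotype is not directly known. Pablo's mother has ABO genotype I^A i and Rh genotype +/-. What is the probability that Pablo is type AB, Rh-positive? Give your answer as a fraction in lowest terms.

7/64

Pablo's father's ABO genotype from I^A I^B × I^A i: 1/4 I^A I^A, 1/4 I^A I^B, 1/4 I^A i, 1/4 I^B i.
Crossing each possibility with the mother I^A i and summing P(type AB): 1/4·0 + 1/4·1/4 + 1/4·0 + 1/4·1/4 = 1/8.
Similarly for Rh via the father's Rh distribution: P(Rh+) = 7/8.
Independent loci: 1/8 × 7/8 = 7/64.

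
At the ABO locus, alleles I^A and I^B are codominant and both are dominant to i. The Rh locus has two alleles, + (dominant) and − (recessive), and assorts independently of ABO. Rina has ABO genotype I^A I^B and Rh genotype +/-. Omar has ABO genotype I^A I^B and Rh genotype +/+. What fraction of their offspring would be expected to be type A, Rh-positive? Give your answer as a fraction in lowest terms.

ABO cross I^A I^B × I^A I^B → offspring phenotypes: 1/4 A, 1/4 B, 1/2 AB.
Rh cross +/- × +/+ → 1 Rh+.
Independent loci: P(type A, Rh-positive) = 1/4 × 1 = 1/4.

1/4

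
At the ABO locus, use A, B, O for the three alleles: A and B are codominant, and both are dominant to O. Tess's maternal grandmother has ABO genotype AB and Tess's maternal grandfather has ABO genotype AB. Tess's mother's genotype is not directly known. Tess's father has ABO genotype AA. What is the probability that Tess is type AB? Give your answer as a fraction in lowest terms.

1/2

Tess's mother's ABO genotype from AB × AB: 1/4 AA, 1/2 AB, 1/4 BB.
Crossing each possibility with the father AA and summing P(type AB): 1/4·0 + 1/2·1/2 + 1/4·1 = 1/2.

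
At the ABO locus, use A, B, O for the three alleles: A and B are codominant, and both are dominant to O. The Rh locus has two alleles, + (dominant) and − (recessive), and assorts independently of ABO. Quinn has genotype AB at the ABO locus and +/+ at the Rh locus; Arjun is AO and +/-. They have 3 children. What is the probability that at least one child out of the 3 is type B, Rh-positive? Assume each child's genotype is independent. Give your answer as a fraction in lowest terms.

37/64

ABO cross AB × AO → 1/2 A, 1/4 B, 1/4 AB.
Rh cross +/+ × +/- → 1 Rh+; so P(type B, Rh-positive) = 1/4 × 1 = 1/4 per child.
P(none) = (3/4)^3 = 27/64; P(at least one) = 1 − 27/64 = 37/64.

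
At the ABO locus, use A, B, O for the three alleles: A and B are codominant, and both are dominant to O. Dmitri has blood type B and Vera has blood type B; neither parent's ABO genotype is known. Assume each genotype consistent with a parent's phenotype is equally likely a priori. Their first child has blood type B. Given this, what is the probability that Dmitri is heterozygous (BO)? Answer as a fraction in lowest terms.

Possible genotypes: Dmitri ∈ {BB, BO}; Vera ∈ {BB, BO}.
Weight each parental genotype pair by prior × P(type-B child):
  BB × BB: posterior weight 4/15.
  BB × BO: posterior weight 4/15.
  BO × BB: posterior weight 4/15.
  BO × BO: posterior weight 1/5.
Sum the posterior weight over pairs where Dmitri is BO: 7/15.

7/15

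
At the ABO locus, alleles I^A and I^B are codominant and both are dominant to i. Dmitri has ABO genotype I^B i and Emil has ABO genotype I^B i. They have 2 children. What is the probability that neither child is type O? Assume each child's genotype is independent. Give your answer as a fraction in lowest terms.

ABO cross I^B i × I^B i → 1/4 O, 3/4 B.
So P(type O) = 1/4 per child.
P(not type O) = 3/4 for one child; (3/4)^2 = 9/16.

9/16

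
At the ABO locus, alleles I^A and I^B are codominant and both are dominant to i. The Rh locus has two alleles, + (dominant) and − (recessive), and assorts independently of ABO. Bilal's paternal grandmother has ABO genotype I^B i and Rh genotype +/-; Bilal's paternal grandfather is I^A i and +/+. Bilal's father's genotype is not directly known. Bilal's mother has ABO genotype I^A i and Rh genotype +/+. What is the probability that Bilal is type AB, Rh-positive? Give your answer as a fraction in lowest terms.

1/8

Bilal's father's ABO genotype from I^B i × I^A i: 1/4 I^A I^B, 1/4 I^A i, 1/4 I^B i, 1/4 i i.
Crossing each possibility with the mother I^A i and summing P(type AB): 1/4·1/4 + 1/4·0 + 1/4·1/4 + 1/4·0 = 1/8.
Similarly for Rh via the father's Rh distribution: P(Rh+) = 1.
Independent loci: 1/8 × 1 = 1/8.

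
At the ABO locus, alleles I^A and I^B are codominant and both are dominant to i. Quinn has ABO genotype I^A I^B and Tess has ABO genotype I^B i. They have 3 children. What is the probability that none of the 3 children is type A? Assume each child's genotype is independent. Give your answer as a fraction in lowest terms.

ABO cross I^A I^B × I^B i → 1/4 A, 1/2 B, 1/4 AB.
So P(type A) = 1/4 per child.
P(not type A) = 3/4 for one child; (3/4)^3 = 27/64.

27/64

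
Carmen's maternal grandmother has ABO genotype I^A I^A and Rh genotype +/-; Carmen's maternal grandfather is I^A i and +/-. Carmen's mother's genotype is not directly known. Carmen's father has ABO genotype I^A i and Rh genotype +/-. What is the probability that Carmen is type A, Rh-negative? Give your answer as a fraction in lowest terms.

Carmen's mother's ABO genotype from I^A I^A × I^A i: 1/2 I^A I^A, 1/2 I^A i.
Crossing each possibility with the father I^A i and summing P(type A): 1/2·1 + 1/2·3/4 = 7/8.
Similarly for Rh via the mother's Rh distribution: P(Rh-) = 1/4.
Independent loci: 7/8 × 1/4 = 7/32.

7/32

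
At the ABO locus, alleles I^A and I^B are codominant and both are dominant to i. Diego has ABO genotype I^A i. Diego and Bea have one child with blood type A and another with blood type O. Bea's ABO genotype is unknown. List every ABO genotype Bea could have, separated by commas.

For each candidate genotype of Bea, check whether crossing it with I^A i can produce every observed child phenotype.
  I^A I^A → possible child types {A} ✗
  I^A I^B → possible child types {A, B, AB} ✗
  I^A i → possible child types {O, A} ✓
  I^B I^B → possible child types {B, AB} ✗
  I^B i → possible child types {O, A, B, AB} ✓
  i i → possible child types {O, A} ✓

I^A i, I^B i, i i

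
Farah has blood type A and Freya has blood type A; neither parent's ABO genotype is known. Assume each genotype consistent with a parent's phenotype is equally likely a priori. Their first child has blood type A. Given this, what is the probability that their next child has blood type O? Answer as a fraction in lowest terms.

Possible genotypes: Farah ∈ {AA, AO}; Freya ∈ {AA, AO}.
Weight each parental genotype pair by prior × P(type-A child):
  AA × AA: posterior weight 4/15; P(next child type O) = 0.
  AA × AO: posterior weight 4/15; P(next child type O) = 0.
  AO × AA: posterior weight 4/15; P(next child type O) = 0.
  AO × AO: posterior weight 1/5; P(next child type O) = 1/4.
Weighted sum = 1/20.

1/20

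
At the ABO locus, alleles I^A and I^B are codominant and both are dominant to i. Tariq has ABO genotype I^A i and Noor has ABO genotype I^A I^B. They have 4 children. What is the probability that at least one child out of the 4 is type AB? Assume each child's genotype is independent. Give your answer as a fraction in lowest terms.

175/256

ABO cross I^A i × I^A I^B → 1/2 A, 1/4 B, 1/4 AB.
So P(type AB) = 1/4 per child.
P(none) = (3/4)^4 = 81/256; P(at least one) = 1 − 81/256 = 175/256.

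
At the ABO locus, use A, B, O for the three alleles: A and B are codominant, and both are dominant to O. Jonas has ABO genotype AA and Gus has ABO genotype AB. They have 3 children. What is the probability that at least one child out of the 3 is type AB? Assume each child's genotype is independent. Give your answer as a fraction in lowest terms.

7/8

ABO cross AA × AB → 1/2 A, 1/2 AB.
So P(type AB) = 1/2 per child.
P(none) = (1/2)^3 = 1/8; P(at least one) = 1 − 1/8 = 7/8.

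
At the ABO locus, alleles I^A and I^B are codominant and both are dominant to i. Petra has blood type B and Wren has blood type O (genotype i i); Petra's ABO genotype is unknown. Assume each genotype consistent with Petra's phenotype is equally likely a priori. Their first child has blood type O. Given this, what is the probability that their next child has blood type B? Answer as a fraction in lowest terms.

Possible genotypes: Petra ∈ {I^B I^B, I^B i}; Wren ∈ {i i}.
Weight each parental genotype pair by prior × P(type-O child):
  I^B i × i i: posterior weight 1; P(next child type B) = 1/2.
Weighted sum = 1/2.

1/2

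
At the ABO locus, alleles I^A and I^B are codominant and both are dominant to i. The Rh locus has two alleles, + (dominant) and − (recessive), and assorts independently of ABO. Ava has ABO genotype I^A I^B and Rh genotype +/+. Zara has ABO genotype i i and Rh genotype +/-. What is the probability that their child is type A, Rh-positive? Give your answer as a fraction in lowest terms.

1/2

ABO cross I^A I^B × i i → offspring phenotypes: 1/2 A, 1/2 B.
Rh cross +/+ × +/- → 1 Rh+.
Independent loci: P(type A, Rh-positive) = 1/2 × 1 = 1/2.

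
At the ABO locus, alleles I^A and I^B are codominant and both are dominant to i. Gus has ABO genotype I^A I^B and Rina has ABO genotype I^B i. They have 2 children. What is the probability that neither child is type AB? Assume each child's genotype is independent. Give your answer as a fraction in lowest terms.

ABO cross I^A I^B × I^B i → 1/4 A, 1/2 B, 1/4 AB.
So P(type AB) = 1/4 per child.
P(not type AB) = 3/4 for one child; (3/4)^2 = 9/16.

9/16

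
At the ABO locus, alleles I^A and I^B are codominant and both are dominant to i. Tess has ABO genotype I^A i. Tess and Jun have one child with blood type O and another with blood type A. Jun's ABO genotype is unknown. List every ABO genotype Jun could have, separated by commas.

For each candidate genotype of Jun, check whether crossing it with I^A i can produce every observed child phenotype.
  I^A I^A → possible child types {A} ✗
  I^A I^B → possible child types {A, B, AB} ✗
  I^A i → possible child types {O, A} ✓
  I^B I^B → possible child types {B, AB} ✗
  I^B i → possible child types {O, A, B, AB} ✓
  i i → possible child types {O, A} ✓

I^A i, I^B i, i i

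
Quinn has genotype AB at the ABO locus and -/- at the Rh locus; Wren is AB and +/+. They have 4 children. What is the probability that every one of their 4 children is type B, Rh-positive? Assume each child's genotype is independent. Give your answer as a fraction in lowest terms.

ABO cross AB × AB → 1/4 A, 1/4 B, 1/2 AB.
Rh cross -/- × +/+ → 1 Rh+; so P(type B, Rh-positive) = 1/4 × 1 = 1/4 per child.
All 4 independent: (1/4)^4 = 1/256.

1/256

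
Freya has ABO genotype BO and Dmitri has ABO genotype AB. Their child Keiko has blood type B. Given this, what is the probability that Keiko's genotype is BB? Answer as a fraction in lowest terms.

1/2

Cross BO × AB → 1/4 AB, 1/4 AO, 1/4 BB, 1/4 BO.
Type-B genotypes among offspring: BB (1/4), BO (1/4); total 1/2.
P(BB | type B) = (1/4) / (1/2) = 1/2.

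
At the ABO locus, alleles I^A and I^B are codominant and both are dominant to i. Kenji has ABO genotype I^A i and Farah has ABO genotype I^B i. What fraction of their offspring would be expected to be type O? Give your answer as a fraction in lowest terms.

1/4

ABO cross I^A i × I^B i → offspring phenotypes: 1/4 O, 1/4 A, 1/4 B, 1/4 AB.
So P(type O) = 1/4.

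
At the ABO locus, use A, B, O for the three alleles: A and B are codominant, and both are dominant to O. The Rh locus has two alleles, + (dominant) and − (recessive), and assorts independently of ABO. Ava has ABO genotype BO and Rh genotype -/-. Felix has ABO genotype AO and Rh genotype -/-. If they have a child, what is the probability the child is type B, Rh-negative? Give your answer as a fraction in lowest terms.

ABO cross BO × AO → offspring phenotypes: 1/4 O, 1/4 A, 1/4 B, 1/4 AB.
Rh cross -/- × -/- → 1 Rh-.
Independent loci: P(type B, Rh-negative) = 1/4 × 1 = 1/4.

1/4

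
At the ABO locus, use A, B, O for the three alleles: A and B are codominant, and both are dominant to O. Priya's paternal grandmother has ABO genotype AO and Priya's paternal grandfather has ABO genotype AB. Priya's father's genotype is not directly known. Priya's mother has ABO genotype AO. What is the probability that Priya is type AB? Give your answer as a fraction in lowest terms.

Priya's father's ABO genotype from AO × AB: 1/4 AA, 1/4 AB, 1/4 AO, 1/4 BO.
Crossing each possibility with the mother AO and summing P(type AB): 1/4·0 + 1/4·1/4 + 1/4·0 + 1/4·1/4 = 1/8.

1/8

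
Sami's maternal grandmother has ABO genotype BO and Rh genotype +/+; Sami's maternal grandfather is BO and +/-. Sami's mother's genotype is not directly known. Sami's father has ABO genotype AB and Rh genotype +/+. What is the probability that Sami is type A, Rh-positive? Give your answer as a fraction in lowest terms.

1/4

Sami's mother's ABO genotype from BO × BO: 1/4 BB, 1/2 BO, 1/4 OO.
Crossing each possibility with the father AB and summing P(type A): 1/4·0 + 1/2·1/4 + 1/4·1/2 = 1/4.
Similarly for Rh via the mother's Rh distribution: P(Rh+) = 1.
Independent loci: 1/4 × 1 = 1/4.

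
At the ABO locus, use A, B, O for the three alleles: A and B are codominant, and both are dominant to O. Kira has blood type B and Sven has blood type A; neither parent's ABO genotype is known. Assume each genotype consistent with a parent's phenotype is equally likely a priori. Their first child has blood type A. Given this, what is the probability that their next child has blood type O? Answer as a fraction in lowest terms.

Possible genotypes: Kira ∈ {BB, BO}; Sven ∈ {AA, AO}.
Weight each parental genotype pair by prior × P(type-A child):
  BO × AA: posterior weight 2/3; P(next child type O) = 0.
  BO × AO: posterior weight 1/3; P(next child type O) = 1/4.
Weighted sum = 1/12.

1/12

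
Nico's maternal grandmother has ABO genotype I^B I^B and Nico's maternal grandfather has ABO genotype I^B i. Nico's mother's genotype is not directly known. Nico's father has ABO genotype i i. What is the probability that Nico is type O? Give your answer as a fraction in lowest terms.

Nico's mother's ABO genotype from I^B I^B × I^B i: 1/2 I^B I^B, 1/2 I^B i.
Crossing each possibility with the father i i and summing P(type O): 1/2·0 + 1/2·1/2 = 1/4.

1/4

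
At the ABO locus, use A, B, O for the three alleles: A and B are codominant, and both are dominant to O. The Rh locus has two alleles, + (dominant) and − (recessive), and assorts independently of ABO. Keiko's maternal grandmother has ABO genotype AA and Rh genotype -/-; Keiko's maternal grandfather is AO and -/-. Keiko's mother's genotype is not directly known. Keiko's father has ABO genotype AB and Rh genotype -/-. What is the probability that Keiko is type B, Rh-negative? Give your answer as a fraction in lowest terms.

Keiko's mother's ABO genotype from AA × AO: 1/2 AA, 1/2 AO.
Crossing each possibility with the father AB and summing P(type B): 1/2·0 + 1/2·1/4 = 1/8.
Similarly for Rh via the mother's Rh distribution: P(Rh-) = 1.
Independent loci: 1/8 × 1 = 1/8.

1/8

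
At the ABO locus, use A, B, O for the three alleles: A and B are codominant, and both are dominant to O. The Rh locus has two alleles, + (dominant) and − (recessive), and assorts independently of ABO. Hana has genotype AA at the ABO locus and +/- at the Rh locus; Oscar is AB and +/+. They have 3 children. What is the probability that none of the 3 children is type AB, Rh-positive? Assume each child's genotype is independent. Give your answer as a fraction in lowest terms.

1/8

ABO cross AA × AB → 1/2 A, 1/2 AB.
Rh cross +/- × +/+ → 1 Rh+; so P(type AB, Rh-positive) = 1/2 × 1 = 1/2 per child.
P(not type AB, Rh-positive) = 1/2 for one child; (1/2)^3 = 1/8.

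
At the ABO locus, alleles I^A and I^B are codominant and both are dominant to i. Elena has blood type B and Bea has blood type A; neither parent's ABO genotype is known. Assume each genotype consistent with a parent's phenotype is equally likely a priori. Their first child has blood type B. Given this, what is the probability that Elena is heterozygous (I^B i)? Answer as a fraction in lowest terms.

1/3

Possible genotypes: Elena ∈ {I^B I^B, I^B i}; Bea ∈ {I^A I^A, I^A i}.
Weight each parental genotype pair by prior × P(type-B child):
  I^B I^B × I^A i: posterior weight 2/3.
  I^B i × I^A i: posterior weight 1/3.
Sum the posterior weight over pairs where Elena is I^B i: 1/3.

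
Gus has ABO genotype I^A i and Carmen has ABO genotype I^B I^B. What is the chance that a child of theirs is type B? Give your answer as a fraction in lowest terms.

1/2

ABO cross I^A i × I^B I^B → offspring phenotypes: 1/2 B, 1/2 AB.
So P(type B) = 1/2.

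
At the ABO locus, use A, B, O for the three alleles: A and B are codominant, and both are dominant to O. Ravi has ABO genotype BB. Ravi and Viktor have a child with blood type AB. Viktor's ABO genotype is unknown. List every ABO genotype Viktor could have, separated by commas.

For each candidate genotype of Viktor, check whether crossing it with BB can produce every observed child phenotype.
  AA → possible child types {AB} ✓
  AB → possible child types {B, AB} ✓
  AO → possible child types {B, AB} ✓
  BB → possible child types {B} ✗
  BO → possible child types {B} ✗
  OO → possible child types {B} ✗

AA, AB, AO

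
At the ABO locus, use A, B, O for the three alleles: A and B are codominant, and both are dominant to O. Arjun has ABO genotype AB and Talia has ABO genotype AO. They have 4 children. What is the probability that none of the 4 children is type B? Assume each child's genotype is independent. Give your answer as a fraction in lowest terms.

81/256

ABO cross AB × AO → 1/2 A, 1/4 B, 1/4 AB.
So P(type B) = 1/4 per child.
P(not type B) = 3/4 for one child; (3/4)^4 = 81/256.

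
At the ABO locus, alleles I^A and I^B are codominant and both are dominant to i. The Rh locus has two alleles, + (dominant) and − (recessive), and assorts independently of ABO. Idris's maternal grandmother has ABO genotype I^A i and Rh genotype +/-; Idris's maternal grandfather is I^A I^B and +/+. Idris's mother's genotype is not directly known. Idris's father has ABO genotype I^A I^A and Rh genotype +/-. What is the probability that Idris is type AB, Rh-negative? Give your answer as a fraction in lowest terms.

Idris's mother's ABO genotype from I^A i × I^A I^B: 1/4 I^A I^A, 1/4 I^A I^B, 1/4 I^A i, 1/4 I^B i.
Crossing each possibility with the father I^A I^A and summing P(type AB): 1/4·0 + 1/4·1/2 + 1/4·0 + 1/4·1/2 = 1/4.
Similarly for Rh via the mother's Rh distribution: P(Rh-) = 1/8.
Independent loci: 1/4 × 1/8 = 1/32.

1/32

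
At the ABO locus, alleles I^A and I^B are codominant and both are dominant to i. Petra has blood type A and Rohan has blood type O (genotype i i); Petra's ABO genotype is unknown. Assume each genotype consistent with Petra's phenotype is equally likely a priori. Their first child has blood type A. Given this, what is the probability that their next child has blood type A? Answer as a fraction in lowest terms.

5/6

Possible genotypes: Petra ∈ {I^A I^A, I^A i}; Rohan ∈ {i i}.
Weight each parental genotype pair by prior × P(type-A child):
  I^A I^A × i i: posterior weight 2/3; P(next child type A) = 1.
  I^A i × i i: posterior weight 1/3; P(next child type A) = 1/2.
Weighted sum = 5/6.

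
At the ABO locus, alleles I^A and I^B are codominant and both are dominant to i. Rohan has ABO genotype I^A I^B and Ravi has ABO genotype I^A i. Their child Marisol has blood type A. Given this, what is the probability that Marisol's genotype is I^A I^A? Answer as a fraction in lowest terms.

Cross I^A I^B × I^A i → 1/4 I^A I^A, 1/4 I^A I^B, 1/4 I^A i, 1/4 I^B i.
Type-A genotypes among offspring: I^A I^A (1/4), I^A i (1/4); total 1/2.
P(I^A I^A | type A) = (1/4) / (1/2) = 1/2.

1/2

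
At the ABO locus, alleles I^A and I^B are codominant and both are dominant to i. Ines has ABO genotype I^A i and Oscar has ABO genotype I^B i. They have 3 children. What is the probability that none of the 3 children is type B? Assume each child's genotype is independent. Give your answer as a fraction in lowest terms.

27/64

ABO cross I^A i × I^B i → 1/4 O, 1/4 A, 1/4 B, 1/4 AB.
So P(type B) = 1/4 per child.
P(not type B) = 3/4 for one child; (3/4)^3 = 27/64.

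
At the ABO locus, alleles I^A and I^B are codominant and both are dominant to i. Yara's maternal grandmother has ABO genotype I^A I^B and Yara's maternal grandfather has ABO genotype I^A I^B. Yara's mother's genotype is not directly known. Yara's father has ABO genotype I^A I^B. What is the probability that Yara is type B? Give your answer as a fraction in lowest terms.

1/4

Yara's mother's ABO genotype from I^A I^B × I^A I^B: 1/4 I^A I^A, 1/2 I^A I^B, 1/4 I^B I^B.
Crossing each possibility with the father I^A I^B and summing P(type B): 1/4·0 + 1/2·1/4 + 1/4·1/2 = 1/4.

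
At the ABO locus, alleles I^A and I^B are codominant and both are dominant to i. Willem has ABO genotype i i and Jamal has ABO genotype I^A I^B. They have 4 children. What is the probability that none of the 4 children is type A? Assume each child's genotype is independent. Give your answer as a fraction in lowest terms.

1/16

ABO cross i i × I^A I^B → 1/2 A, 1/2 B.
So P(type A) = 1/2 per child.
P(not type A) = 1/2 for one child; (1/2)^4 = 1/16.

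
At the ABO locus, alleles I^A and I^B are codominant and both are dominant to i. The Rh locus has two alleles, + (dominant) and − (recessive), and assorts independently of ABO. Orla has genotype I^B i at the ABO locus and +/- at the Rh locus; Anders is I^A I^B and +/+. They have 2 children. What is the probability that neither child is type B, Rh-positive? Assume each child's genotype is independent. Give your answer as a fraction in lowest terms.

ABO cross I^B i × I^A I^B → 1/4 A, 1/2 B, 1/4 AB.
Rh cross +/- × +/+ → 1 Rh+; so P(type B, Rh-positive) = 1/2 × 1 = 1/2 per child.
P(not type B, Rh-positive) = 1/2 for one child; (1/2)^2 = 1/4.

1/4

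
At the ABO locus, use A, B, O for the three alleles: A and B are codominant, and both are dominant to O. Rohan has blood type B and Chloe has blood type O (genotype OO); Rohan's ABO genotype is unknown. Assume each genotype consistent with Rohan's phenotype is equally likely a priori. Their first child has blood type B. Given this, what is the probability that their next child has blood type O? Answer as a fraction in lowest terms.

Possible genotypes: Rohan ∈ {BB, BO}; Chloe ∈ {OO}.
Weight each parental genotype pair by prior × P(type-B child):
  BB × OO: posterior weight 2/3; P(next child type O) = 0.
  BO × OO: posterior weight 1/3; P(next child type O) = 1/2.
Weighted sum = 1/6.

1/6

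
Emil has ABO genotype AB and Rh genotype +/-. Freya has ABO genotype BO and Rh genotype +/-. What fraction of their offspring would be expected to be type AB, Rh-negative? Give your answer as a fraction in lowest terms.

ABO cross AB × BO → offspring phenotypes: 1/4 A, 1/2 B, 1/4 AB.
Rh cross +/- × +/- → 3/4 Rh+, 1/4 Rh-.
Independent loci: P(type AB, Rh-negative) = 1/4 × 1/4 = 1/16.

1/16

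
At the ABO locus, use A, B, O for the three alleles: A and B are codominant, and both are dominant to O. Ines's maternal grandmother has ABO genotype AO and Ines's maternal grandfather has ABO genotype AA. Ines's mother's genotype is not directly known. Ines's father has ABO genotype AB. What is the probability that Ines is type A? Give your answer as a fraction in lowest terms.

1/2

Ines's mother's ABO genotype from AO × AA: 1/2 AA, 1/2 AO.
Crossing each possibility with the father AB and summing P(type A): 1/2·1/2 + 1/2·1/2 = 1/2.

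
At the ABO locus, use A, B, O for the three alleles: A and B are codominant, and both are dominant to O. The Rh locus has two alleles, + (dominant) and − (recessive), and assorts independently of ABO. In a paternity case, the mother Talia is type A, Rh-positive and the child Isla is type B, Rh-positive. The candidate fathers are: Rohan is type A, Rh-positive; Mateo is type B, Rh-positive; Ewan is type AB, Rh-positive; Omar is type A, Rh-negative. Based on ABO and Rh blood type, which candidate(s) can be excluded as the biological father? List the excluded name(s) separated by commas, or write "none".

A candidate is excluded only if no genotype consistent with his phenotype could produce a type B, Rh-positive child with a type A, Rh-positive mother.
Rohan (type A, Rh+): no genotype consistent with that phenotype can produce a type-B Rh+ child with a type-A mother.
Omar (type A, Rh-): no genotype consistent with that phenotype can produce a type-B Rh+ child with a type-A mother.

Rohan, Omar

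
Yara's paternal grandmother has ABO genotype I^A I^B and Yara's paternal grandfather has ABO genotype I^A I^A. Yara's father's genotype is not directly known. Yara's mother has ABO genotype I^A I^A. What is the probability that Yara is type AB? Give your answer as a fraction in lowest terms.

Yara's father's ABO genotype from I^A I^B × I^A I^A: 1/2 I^A I^A, 1/2 I^A I^B.
Crossing each possibility with the mother I^A I^A and summing P(type AB): 1/2·0 + 1/2·1/2 = 1/4.

1/4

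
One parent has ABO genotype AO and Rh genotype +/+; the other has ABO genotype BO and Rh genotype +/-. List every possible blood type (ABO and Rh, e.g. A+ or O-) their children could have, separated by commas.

Gametes from AO × BO give offspring ABO genotypes AB, AO, BO, OO, i.e. phenotypes O, A, B, AB.
Rh cross +/+ × +/- → phenotypes Rh+.
Combining independently: O+, A+, B+, AB+.

O+, A+, B+, AB+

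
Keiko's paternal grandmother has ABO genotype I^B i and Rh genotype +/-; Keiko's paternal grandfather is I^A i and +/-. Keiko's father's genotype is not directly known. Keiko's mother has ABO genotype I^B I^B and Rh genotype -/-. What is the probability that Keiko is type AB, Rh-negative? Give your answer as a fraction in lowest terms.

1/8

Keiko's father's ABO genotype from I^B i × I^A i: 1/4 I^A I^B, 1/4 I^A i, 1/4 I^B i, 1/4 i i.
Crossing each possibility with the mother I^B I^B and summing P(type AB): 1/4·1/2 + 1/4·1/2 + 1/4·0 + 1/4·0 = 1/4.
Similarly for Rh via the father's Rh distribution: P(Rh-) = 1/2.
Independent loci: 1/4 × 1/2 = 1/8.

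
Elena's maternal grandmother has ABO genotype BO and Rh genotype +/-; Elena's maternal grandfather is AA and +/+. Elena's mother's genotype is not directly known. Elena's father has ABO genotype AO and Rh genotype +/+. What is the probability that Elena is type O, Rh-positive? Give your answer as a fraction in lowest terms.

Elena's mother's ABO genotype from BO × AA: 1/2 AB, 1/2 AO.
Crossing each possibility with the father AO and summing P(type O): 1/2·0 + 1/2·1/4 = 1/8.
Similarly for Rh via the mother's Rh distribution: P(Rh+) = 1.
Independent loci: 1/8 × 1 = 1/8.

1/8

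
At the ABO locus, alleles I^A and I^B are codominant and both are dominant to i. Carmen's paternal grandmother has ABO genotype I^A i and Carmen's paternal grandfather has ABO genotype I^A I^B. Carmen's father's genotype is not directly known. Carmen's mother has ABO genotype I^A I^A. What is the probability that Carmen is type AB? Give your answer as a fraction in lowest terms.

Carmen's father's ABO genotype from I^A i × I^A I^B: 1/4 I^A I^A, 1/4 I^A I^B, 1/4 I^A i, 1/4 I^B i.
Crossing each possibility with the mother I^A I^A and summing P(type AB): 1/4·0 + 1/4·1/2 + 1/4·0 + 1/4·1/2 = 1/4.

1/4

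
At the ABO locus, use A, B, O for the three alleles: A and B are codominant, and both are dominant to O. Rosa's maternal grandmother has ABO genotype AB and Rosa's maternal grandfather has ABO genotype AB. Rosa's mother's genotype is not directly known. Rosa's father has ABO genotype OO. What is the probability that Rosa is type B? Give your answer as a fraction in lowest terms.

1/2

Rosa's mother's ABO genotype from AB × AB: 1/4 AA, 1/2 AB, 1/4 BB.
Crossing each possibility with the father OO and summing P(type B): 1/4·0 + 1/2·1/2 + 1/4·1 = 1/2.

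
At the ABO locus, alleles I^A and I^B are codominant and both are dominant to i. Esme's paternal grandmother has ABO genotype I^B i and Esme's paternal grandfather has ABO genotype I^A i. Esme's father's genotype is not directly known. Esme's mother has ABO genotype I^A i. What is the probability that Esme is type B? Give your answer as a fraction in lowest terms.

1/8

Esme's father's ABO genotype from I^B i × I^A i: 1/4 I^A I^B, 1/4 I^A i, 1/4 I^B i, 1/4 i i.
Crossing each possibility with the mother I^A i and summing P(type B): 1/4·1/4 + 1/4·0 + 1/4·1/4 + 1/4·0 = 1/8.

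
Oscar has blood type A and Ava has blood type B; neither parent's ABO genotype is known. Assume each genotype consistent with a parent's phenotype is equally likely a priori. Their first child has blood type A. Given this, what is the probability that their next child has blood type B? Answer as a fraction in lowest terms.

Possible genotypes: Oscar ∈ {I^A I^A, I^A i}; Ava ∈ {I^B I^B, I^B i}.
Weight each parental genotype pair by prior × P(type-A child):
  I^A I^A × I^B i: posterior weight 2/3; P(next child type B) = 0.
  I^A i × I^B i: posterior weight 1/3; P(next child type B) = 1/4.
Weighted sum = 1/12.

1/12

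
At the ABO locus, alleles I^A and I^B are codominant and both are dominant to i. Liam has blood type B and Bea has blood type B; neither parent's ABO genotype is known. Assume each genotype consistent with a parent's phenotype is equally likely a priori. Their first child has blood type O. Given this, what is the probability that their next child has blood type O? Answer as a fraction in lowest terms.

1/4

Possible genotypes: Liam ∈ {I^B I^B, I^B i}; Bea ∈ {I^B I^B, I^B i}.
Weight each parental genotype pair by prior × P(type-O child):
  I^B i × I^B i: posterior weight 1; P(next child type O) = 1/4.
Weighted sum = 1/4.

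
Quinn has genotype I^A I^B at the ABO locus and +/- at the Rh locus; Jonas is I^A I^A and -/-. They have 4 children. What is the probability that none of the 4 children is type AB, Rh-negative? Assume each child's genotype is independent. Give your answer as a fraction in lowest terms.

ABO cross I^A I^B × I^A I^A → 1/2 A, 1/2 AB.
Rh cross +/- × -/- → 1/2 Rh+, 1/2 Rh-; so P(type AB, Rh-negative) = 1/2 × 1/2 = 1/4 per child.
P(not type AB, Rh-negative) = 3/4 for one child; (3/4)^4 = 81/256.

81/256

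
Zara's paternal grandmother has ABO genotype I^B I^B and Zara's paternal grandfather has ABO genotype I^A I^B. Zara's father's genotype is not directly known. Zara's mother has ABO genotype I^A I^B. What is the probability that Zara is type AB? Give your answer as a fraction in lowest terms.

Zara's father's ABO genotype from I^B I^B × I^A I^B: 1/2 I^A I^B, 1/2 I^B I^B.
Crossing each possibility with the mother I^A I^B and summing P(type AB): 1/2·1/2 + 1/2·1/2 = 1/2.

1/2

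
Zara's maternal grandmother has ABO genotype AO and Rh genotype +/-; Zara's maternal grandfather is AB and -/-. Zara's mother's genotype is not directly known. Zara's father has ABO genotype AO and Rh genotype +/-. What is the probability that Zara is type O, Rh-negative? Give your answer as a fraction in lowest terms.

3/64

Zara's mother's ABO genotype from AO × AB: 1/4 AA, 1/4 AB, 1/4 AO, 1/4 BO.
Crossing each possibility with the father AO and summing P(type O): 1/4·0 + 1/4·0 + 1/4·1/4 + 1/4·1/4 = 1/8.
Similarly for Rh via the mother's Rh distribution: P(Rh-) = 3/8.
Independent loci: 1/8 × 3/8 = 3/64.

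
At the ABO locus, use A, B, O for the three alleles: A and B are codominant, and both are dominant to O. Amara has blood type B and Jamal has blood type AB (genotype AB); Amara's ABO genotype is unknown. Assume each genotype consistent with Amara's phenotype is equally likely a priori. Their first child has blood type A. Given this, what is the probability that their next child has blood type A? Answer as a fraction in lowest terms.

Possible genotypes: Amara ∈ {BB, BO}; Jamal ∈ {AB}.
Weight each parental genotype pair by prior × P(type-A child):
  BO × AB: posterior weight 1; P(next child type A) = 1/4.
Weighted sum = 1/4.

1/4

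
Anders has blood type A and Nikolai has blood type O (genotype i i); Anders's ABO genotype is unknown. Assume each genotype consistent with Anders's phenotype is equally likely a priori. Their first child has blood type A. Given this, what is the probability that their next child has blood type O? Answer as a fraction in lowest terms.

1/6

Possible genotypes: Anders ∈ {I^A I^A, I^A i}; Nikolai ∈ {i i}.
Weight each parental genotype pair by prior × P(type-A child):
  I^A I^A × i i: posterior weight 2/3; P(next child type O) = 0.
  I^A i × i i: posterior weight 1/3; P(next child type O) = 1/2.
Weighted sum = 1/6.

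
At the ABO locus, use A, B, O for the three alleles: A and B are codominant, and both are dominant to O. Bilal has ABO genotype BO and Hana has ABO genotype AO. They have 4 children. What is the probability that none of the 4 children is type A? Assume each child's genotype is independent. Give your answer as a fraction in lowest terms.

ABO cross BO × AO → 1/4 O, 1/4 A, 1/4 B, 1/4 AB.
So P(type A) = 1/4 per child.
P(not type A) = 3/4 for one child; (3/4)^4 = 81/256.

81/256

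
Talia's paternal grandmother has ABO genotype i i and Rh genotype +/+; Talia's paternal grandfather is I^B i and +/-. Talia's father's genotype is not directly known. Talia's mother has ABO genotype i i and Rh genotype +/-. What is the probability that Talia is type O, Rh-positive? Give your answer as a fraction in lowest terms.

Talia's father's ABO genotype from i i × I^B i: 1/2 I^B i, 1/2 i i.
Crossing each possibility with the mother i i and summing P(type O): 1/2·1/2 + 1/2·1 = 3/4.
Similarly for Rh via the father's Rh distribution: P(Rh+) = 7/8.
Independent loci: 3/4 × 7/8 = 21/32.

21/32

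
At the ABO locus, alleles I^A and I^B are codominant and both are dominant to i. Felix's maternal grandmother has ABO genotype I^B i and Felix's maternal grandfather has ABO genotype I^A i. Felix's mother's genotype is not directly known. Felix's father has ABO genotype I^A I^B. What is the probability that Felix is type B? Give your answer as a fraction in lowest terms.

Felix's mother's ABO genotype from I^B i × I^A i: 1/4 I^A I^B, 1/4 I^A i, 1/4 I^B i, 1/4 i i.
Crossing each possibility with the father I^A I^B and summing P(type B): 1/4·1/4 + 1/4·1/4 + 1/4·1/2 + 1/4·1/2 = 3/8.

3/8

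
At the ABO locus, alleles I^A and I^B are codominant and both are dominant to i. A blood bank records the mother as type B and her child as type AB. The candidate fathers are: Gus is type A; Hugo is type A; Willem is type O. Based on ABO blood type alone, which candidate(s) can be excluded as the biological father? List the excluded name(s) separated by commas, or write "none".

A candidate is excluded only if no genotype consistent with his phenotype could produce a type AB child with a type B mother.
Willem (type O): no genotype consistent with that phenotype can produce a type-AB child with a type-B mother.

Willem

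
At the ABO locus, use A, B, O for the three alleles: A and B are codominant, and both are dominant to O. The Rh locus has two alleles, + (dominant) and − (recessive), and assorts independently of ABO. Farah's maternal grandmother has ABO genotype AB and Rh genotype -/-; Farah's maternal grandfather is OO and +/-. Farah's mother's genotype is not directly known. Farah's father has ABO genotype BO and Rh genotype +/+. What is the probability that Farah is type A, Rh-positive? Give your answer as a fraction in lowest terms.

1/8

Farah's mother's ABO genotype from AB × OO: 1/2 AO, 1/2 BO.
Crossing each possibility with the father BO and summing P(type A): 1/2·1/4 + 1/2·0 = 1/8.
Similarly for Rh via the mother's Rh distribution: P(Rh+) = 1.
Independent loci: 1/8 × 1 = 1/8.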